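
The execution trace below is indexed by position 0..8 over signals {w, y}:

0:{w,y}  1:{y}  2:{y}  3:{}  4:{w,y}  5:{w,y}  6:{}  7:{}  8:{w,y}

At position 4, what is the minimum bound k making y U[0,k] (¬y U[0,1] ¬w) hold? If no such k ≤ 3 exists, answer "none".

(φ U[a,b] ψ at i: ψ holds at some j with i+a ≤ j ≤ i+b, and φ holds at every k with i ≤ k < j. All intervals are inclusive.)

Need earliest j ≥ 4 with (¬y U[0,1] ¬w), and y at every k in [4,j-1].
  j=4: rhs fails.
  j=5: rhs fails.
  j=6: rhs holds; lhs holds on [4,5]. k = 2.

2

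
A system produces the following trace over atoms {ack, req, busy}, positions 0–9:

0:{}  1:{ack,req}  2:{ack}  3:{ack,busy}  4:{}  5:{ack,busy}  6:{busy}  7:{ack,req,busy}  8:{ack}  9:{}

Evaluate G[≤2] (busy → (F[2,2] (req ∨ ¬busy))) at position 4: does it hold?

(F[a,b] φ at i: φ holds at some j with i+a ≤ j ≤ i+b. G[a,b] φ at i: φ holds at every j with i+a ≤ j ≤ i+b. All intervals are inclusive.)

Check (busy → (F[2,2] (req ∨ ¬busy))) at every j in [4,6]:
  j=4: antecedent false → ✓
  j=5: antecedent true; consequent holds (witness at 7) → ✓
  j=6: antecedent true; consequent holds (witness at 8) → ✓
All positions satisfy it → formula holds.

Yes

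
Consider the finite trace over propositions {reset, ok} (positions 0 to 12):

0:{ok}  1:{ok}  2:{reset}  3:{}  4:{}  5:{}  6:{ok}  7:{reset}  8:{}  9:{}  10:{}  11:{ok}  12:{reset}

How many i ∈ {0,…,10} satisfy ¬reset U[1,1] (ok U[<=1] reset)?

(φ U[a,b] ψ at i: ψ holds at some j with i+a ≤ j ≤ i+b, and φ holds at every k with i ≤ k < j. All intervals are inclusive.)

5

Evaluate at each i in [0,10]:
  i=0: ✓ (rhs at j=1; lhs holds on [0,0])
  i=1: ✓ (rhs at j=2; lhs holds on [1,1])
  i=2: ✗ (no rhs in [3,3])
  i=3: ✗ (no rhs in [4,4])
  i=4: ✗ (no rhs in [5,5])
  i=5: ✓ (rhs at j=6; lhs holds on [5,5])
  i=6: ✓ (rhs at j=7; lhs holds on [6,6])
  i=7: ✗ (no rhs in [8,8])
  i=8: ✗ (no rhs in [9,9])
  i=9: ✗ (no rhs in [10,10])
  i=10: ✓ (rhs at j=11; lhs holds on [10,10])
Positions where it holds: {0, 1, 5, 6, 10} → 5.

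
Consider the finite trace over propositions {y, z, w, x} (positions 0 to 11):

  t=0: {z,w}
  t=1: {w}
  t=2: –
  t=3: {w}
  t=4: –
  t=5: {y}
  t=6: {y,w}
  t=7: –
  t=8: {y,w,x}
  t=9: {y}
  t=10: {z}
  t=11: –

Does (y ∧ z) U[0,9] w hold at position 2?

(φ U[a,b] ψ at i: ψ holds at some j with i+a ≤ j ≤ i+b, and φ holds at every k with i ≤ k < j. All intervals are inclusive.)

Does not hold

Need some j in [2,11] with w, and (y ∧ z) at every k in [2,j-1].
  j=2: w false.
  j=3: w holds, but (y ∧ z) fails at k=2 → not this j.
  j=4: w false.
  j=5: w false.
  j=6: w holds, but (y ∧ z) fails at k=2 → not this j.
  j=7: w false.
  j=8: w holds, but (y ∧ z) fails at k=2 → not this j.
  j=9: w false.
  j=10: w false.
  j=11: w false.
No j in the window works → until fails.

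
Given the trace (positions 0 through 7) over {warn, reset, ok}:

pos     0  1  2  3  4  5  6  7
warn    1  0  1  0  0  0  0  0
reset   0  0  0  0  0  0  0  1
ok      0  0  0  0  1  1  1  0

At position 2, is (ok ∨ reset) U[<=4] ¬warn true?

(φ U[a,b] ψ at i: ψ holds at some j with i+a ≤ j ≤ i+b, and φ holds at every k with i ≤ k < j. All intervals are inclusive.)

Need some j in [2,6] with ¬warn, and (ok ∨ reset) at every k in [2,j-1].
  j=2: ¬warn false.
  j=3: ¬warn holds, but (ok ∨ reset) fails at k=2 → not this j.
  j=4: ¬warn holds, but (ok ∨ reset) fails at k=2 → not this j.
  j=5: ¬warn holds, but (ok ∨ reset) fails at k=2 → not this j.
  j=6: ¬warn holds, but (ok ∨ reset) fails at k=2 → not this j.
No j in the window works → until fails.

Does not hold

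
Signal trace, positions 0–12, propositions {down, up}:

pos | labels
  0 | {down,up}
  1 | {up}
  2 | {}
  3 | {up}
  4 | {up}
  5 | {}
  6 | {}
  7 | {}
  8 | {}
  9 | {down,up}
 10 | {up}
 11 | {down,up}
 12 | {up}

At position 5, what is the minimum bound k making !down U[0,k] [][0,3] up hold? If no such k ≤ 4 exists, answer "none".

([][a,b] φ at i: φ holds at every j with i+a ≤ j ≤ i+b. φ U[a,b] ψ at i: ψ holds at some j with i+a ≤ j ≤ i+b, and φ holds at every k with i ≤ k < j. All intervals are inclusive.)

Need earliest j ≥ 5 with [][0,3] up, and !down at every k in [5,j-1].
  j=5: rhs fails.
  j=6: rhs fails.
  j=7: rhs fails.
  j=8: rhs fails.
  j=9: rhs holds; lhs holds on [5,8]. k = 4.

4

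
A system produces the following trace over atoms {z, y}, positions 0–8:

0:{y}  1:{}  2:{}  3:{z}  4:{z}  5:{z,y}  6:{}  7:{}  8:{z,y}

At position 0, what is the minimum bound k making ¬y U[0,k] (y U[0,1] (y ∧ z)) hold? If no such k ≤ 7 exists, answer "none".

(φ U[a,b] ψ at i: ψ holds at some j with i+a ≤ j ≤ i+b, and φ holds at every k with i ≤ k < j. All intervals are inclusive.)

none

Need earliest j ≥ 0 with (y U[0,1] (y ∧ z)), and ¬y at every k in [0,j-1].
  j=0: rhs fails.
  j=1: rhs fails.
  j=2: rhs fails.
  j=3: rhs fails.
  j=4: rhs fails.
  j=5: rhs holds but lhs fails at k=0.
  j=6: rhs fails.
  j=7: rhs fails.
No witness within the range → none.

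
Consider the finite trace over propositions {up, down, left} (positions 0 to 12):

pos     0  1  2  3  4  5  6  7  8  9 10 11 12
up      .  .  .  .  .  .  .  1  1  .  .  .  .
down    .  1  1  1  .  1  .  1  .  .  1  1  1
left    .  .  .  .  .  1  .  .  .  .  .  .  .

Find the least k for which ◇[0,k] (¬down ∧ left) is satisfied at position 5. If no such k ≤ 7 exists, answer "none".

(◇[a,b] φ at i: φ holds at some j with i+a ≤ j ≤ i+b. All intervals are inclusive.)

Scan j = 5,6,… for (¬down ∧ left):
  j=5: fails
  j=6: fails
  j=7: fails
  j=8: fails
  j=9: fails
  j=10: fails
  j=11: fails
  j=12: fails
No j in [5,12] satisfies it → none.

none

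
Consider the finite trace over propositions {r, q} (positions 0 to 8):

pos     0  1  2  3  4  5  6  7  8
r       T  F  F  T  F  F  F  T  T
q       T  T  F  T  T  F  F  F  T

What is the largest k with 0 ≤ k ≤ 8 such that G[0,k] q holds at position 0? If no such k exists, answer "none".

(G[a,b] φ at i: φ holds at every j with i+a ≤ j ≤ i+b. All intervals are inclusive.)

1

q must hold from j=0 onward; find where it first fails.
  j=0: holds
  j=1: holds
  j=2: fails
Holds on [0,1], so largest k = 1.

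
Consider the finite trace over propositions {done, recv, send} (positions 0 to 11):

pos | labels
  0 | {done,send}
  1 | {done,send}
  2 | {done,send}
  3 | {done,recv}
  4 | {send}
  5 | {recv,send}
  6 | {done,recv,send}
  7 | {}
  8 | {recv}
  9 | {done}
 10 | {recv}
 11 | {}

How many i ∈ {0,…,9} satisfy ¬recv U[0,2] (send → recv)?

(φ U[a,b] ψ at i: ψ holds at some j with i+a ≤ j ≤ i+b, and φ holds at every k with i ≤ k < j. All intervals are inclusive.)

9

Evaluate at each i in [0,9]:
  i=0: ✗ (no rhs in [0,2])
  i=1: ✓ (rhs at j=3; lhs holds on [1,2])
  i=2: ✓ (rhs at j=3; lhs holds on [2,2])
  i=3: ✓ (rhs at j=3)
  i=4: ✓ (rhs at j=5; lhs holds on [4,4])
  i=5: ✓ (rhs at j=5)
  i=6: ✓ (rhs at j=6)
  i=7: ✓ (rhs at j=7)
  i=8: ✓ (rhs at j=8)
  i=9: ✓ (rhs at j=9)
Positions where it holds: {1, 2, 3, 4, 5, 6, 7, 8, 9} → 9.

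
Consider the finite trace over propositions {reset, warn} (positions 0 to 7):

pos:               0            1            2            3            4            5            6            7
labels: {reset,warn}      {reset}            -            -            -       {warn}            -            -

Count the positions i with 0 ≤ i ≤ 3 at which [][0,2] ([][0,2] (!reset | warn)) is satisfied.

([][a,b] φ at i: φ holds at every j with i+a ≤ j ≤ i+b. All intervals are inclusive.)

Evaluate at each i in [0,3]:
  i=0: ✗ (fails at j=0)
  i=1: ✗ (fails at j=1)
  i=2: ✓ (all of [2,4])
  i=3: ✓ (all of [3,5])
Positions where it holds: {2, 3} → 2.

2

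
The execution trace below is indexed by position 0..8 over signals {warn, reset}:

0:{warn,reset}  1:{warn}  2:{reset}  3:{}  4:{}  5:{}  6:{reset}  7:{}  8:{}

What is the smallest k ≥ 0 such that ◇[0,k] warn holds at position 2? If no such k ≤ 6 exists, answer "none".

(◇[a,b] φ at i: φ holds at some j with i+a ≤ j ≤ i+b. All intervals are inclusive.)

none

Scan j = 2,3,… for warn:
  j=2: fails
  j=3: fails
  j=4: fails
  j=5: fails
  j=6: fails
  j=7: fails
  j=8: fails
No j in [2,8] satisfies it → none.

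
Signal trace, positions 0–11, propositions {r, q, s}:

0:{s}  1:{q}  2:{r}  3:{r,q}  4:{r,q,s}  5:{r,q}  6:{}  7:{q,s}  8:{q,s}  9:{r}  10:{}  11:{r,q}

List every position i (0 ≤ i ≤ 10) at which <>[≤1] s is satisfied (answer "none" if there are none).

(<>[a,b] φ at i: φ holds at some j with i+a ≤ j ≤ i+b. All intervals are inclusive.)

Evaluate at each i in [0,10]:
  i=0: ✓ (witness j=0)
  i=1: ✗ (none in [1,2])
  i=2: ✗ (none in [2,3])
  i=3: ✓ (witness j=4)
  i=4: ✓ (witness j=4)
  i=5: ✗ (none in [5,6])
  i=6: ✓ (witness j=7)
  i=7: ✓ (witness j=7)
  i=8: ✓ (witness j=8)
  i=9: ✗ (none in [9,10])
  i=10: ✗ (none in [10,11])

0, 3, 4, 6, 7, 8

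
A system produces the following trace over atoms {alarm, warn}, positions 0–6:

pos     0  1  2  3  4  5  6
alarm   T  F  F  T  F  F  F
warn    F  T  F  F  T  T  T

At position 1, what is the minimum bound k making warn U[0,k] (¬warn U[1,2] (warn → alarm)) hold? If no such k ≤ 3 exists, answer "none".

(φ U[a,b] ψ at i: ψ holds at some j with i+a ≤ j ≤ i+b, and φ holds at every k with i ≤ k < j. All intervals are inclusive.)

1

Need earliest j ≥ 1 with (¬warn U[1,2] (warn → alarm)), and warn at every k in [1,j-1].
  j=1: rhs fails.
  j=2: rhs holds; lhs holds on [1,1]. k = 1.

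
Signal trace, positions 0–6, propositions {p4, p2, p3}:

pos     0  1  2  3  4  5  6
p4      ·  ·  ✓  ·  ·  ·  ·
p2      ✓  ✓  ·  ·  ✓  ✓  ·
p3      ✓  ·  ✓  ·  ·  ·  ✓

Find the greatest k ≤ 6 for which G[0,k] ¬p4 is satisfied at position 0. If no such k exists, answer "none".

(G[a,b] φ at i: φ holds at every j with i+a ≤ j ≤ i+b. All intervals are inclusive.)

¬p4 must hold from j=0 onward; find where it first fails.
  j=0: holds
  j=1: holds
  j=2: fails
Holds on [0,1], so largest k = 1.

1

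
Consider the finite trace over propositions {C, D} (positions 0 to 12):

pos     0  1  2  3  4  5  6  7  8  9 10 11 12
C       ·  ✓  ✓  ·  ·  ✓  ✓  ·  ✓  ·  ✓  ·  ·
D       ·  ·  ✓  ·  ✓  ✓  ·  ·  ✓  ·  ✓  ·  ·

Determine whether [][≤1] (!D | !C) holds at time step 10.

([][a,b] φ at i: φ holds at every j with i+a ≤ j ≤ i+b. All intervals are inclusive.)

No

Check (!D | !C) at every j in [10,11]:
  j=10: false
  j=11: true
Fails at j=10 → formula fails.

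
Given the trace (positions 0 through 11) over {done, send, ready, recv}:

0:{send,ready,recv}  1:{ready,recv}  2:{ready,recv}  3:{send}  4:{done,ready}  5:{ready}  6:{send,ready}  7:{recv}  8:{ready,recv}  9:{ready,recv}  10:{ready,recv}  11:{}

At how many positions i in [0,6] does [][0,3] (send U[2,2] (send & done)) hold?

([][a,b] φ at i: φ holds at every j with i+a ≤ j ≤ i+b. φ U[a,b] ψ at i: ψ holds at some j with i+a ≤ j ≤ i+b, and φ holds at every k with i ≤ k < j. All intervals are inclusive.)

Evaluate at each i in [0,6]:
  i=0: ✗ (fails at j=0)
  i=1: ✗ (fails at j=1)
  i=2: ✗ (fails at j=2)
  i=3: ✗ (fails at j=3)
  i=4: ✗ (fails at j=4)
  i=5: ✗ (fails at j=5)
  i=6: ✗ (fails at j=6)
Positions where it holds: {} → 0.

0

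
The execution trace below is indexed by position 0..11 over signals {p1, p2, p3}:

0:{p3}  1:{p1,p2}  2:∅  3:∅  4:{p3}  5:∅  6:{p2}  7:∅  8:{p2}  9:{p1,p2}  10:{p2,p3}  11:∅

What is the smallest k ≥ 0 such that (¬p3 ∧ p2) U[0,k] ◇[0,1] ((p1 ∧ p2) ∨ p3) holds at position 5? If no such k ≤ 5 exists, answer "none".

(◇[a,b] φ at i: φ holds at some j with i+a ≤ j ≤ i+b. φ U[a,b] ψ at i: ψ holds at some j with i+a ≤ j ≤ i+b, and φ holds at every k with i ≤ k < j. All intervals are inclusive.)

none

Need earliest j ≥ 5 with ◇[0,1] ((p1 ∧ p2) ∨ p3), and (¬p3 ∧ p2) at every k in [5,j-1].
  j=5: rhs fails.
  j=6: rhs fails.
  j=7: rhs fails.
  j=8: rhs holds but lhs fails at k=5.
  j=9: rhs holds but lhs fails at k=5.
  j=10: rhs holds but lhs fails at k=5.
No witness within the range → none.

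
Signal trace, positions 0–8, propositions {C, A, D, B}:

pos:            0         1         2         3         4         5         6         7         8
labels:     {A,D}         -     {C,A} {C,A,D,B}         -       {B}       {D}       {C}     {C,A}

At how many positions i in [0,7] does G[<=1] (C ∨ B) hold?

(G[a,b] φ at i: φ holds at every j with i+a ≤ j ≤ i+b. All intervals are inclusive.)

Evaluate at each i in [0,7]:
  i=0: ✗ (fails at j=0)
  i=1: ✗ (fails at j=1)
  i=2: ✓ (all of [2,3])
  i=3: ✗ (fails at j=4)
  i=4: ✗ (fails at j=4)
  i=5: ✗ (fails at j=6)
  i=6: ✗ (fails at j=6)
  i=7: ✓ (all of [7,8])
Positions where it holds: {2, 7} → 2.

2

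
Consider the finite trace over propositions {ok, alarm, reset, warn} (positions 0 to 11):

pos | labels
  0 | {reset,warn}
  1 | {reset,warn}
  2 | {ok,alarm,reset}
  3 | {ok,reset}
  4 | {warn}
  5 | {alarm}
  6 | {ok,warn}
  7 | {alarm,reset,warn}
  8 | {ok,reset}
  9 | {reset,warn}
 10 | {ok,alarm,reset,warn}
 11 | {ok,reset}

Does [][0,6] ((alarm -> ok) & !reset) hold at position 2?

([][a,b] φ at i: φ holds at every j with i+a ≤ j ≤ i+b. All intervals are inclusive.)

Does not hold

Check ((alarm -> ok) & !reset) at every j in [2,8]:
  j=2: false
  j=3: false
  j=4: true
  j=5: false
  j=6: true
  j=7: false
  j=8: false
Fails at j=2 → formula fails.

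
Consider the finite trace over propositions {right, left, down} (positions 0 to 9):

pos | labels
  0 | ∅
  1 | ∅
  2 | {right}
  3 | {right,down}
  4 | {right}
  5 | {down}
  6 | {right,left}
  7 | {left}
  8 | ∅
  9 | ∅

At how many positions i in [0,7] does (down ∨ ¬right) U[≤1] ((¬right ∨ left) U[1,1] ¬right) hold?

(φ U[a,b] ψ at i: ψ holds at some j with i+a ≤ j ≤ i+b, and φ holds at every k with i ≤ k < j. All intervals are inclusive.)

4

Evaluate at each i in [0,7]:
  i=0: ✓ (rhs at j=0)
  i=1: ✗ (no rhs in [1,2])
  i=2: ✗ (no rhs in [2,3])
  i=3: ✗ (no rhs in [3,4])
  i=4: ✗ (no rhs in [4,5])
  i=5: ✓ (rhs at j=6; lhs holds on [5,5])
  i=6: ✓ (rhs at j=6)
  i=7: ✓ (rhs at j=7)
Positions where it holds: {0, 5, 6, 7} → 4.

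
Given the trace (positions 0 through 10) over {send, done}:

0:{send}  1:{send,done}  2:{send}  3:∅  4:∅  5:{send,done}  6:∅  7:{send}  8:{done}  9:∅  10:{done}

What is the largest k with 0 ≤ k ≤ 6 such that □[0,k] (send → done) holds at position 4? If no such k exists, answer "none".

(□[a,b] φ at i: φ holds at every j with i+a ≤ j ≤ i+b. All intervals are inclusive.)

2

(send → done) must hold from j=4 onward; find where it first fails.
  j=4: holds
  j=5: holds
  j=6: holds
  j=7: fails
Holds on [4,6], so largest k = 2.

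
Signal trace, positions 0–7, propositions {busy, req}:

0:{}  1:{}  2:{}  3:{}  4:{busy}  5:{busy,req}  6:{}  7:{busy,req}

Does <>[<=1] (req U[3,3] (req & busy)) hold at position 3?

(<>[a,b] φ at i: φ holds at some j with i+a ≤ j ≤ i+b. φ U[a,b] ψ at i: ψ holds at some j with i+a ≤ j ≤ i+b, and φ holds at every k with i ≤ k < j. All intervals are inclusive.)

Does not hold

Check (req U[3,3] (req & busy)) at each j in [3,4]:
  j=3: fails
  j=4: fails
No position in the window satisfies it → formula fails.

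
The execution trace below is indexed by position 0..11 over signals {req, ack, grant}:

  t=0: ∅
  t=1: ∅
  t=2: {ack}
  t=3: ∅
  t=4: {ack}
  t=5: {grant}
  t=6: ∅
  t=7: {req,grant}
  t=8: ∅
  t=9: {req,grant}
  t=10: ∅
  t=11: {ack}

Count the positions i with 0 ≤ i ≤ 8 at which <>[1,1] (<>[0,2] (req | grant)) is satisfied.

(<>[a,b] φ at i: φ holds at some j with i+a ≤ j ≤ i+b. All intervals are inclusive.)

7

Evaluate at each i in [0,8]:
  i=0: ✗ (none in [1,1])
  i=1: ✗ (none in [2,2])
  i=2: ✓ (witness j=3)
  i=3: ✓ (witness j=4)
  i=4: ✓ (witness j=5)
  i=5: ✓ (witness j=6)
  i=6: ✓ (witness j=7)
  i=7: ✓ (witness j=8)
  i=8: ✓ (witness j=9)
Positions where it holds: {2, 3, 4, 5, 6, 7, 8} → 7.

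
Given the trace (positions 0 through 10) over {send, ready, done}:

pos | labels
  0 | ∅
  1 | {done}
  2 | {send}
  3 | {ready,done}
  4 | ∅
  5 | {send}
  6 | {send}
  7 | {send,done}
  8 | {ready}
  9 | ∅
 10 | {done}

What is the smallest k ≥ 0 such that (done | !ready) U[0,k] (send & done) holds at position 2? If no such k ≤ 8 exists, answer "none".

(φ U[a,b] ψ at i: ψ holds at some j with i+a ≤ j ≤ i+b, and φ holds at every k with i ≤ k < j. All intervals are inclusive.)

5

Need earliest j ≥ 2 with (send & done), and (done | !ready) at every k in [2,j-1].
  j=2: rhs fails.
  j=3: rhs fails.
  j=4: rhs fails.
  j=5: rhs fails.
  j=6: rhs fails.
  j=7: rhs holds; lhs holds on [2,6]. k = 5.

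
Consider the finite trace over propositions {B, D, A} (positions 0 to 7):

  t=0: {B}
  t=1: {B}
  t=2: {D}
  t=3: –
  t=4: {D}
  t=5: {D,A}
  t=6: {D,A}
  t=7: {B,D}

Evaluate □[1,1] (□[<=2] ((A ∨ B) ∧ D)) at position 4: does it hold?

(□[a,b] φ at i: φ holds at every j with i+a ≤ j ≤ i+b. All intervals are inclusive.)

Holds

Check □[<=2] ((A ∨ B) ∧ D) at every j in [5,5]:
  j=5: holds on [5,7]
All positions satisfy it → formula holds.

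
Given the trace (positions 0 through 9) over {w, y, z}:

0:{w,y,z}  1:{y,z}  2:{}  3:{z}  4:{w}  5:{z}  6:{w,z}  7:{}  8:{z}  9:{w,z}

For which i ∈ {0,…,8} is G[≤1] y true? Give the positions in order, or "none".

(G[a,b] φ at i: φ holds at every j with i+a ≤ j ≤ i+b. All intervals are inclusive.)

Evaluate at each i in [0,8]:
  i=0: ✓ (all of [0,1])
  i=1: ✗ (fails at j=2)
  i=2: ✗ (fails at j=2)
  i=3: ✗ (fails at j=3)
  i=4: ✗ (fails at j=4)
  i=5: ✗ (fails at j=5)
  i=6: ✗ (fails at j=6)
  i=7: ✗ (fails at j=7)
  i=8: ✗ (fails at j=8)

0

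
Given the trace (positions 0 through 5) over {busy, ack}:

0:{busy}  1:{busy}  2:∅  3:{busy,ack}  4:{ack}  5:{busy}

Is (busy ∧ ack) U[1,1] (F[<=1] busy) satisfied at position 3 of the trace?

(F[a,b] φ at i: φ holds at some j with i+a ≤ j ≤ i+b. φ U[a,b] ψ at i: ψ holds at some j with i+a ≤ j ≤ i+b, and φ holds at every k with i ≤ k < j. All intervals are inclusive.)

Holds

Need some j in [4,4] with F[<=1] busy, and (busy ∧ ack) at every k in [3,j-1].
  j=4: F[<=1] busy holds; (busy ∧ ack) holds at every k in [3,3] → satisfied.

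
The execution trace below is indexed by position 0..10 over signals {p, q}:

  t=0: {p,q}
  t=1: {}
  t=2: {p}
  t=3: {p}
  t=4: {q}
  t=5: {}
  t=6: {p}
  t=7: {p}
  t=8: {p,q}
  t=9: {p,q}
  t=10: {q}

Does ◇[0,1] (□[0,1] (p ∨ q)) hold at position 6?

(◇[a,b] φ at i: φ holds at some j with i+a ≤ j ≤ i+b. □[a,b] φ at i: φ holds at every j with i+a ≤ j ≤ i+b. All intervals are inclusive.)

True

Check □[0,1] (p ∨ q) at each j in [6,7]:
  j=6: holds on [6,7]
  j=7: holds on [7,8]
Found at j=6 → formula holds.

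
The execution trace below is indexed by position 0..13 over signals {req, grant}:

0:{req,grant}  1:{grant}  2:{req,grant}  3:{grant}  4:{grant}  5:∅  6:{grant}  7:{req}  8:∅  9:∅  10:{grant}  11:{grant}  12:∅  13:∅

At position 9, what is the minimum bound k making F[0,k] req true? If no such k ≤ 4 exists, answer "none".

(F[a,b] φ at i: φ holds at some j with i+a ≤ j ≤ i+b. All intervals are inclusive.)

Scan j = 9,10,… for req:
  j=9: fails
  j=10: fails
  j=11: fails
  j=12: fails
  j=13: fails
No j in [9,13] satisfies it → none.

none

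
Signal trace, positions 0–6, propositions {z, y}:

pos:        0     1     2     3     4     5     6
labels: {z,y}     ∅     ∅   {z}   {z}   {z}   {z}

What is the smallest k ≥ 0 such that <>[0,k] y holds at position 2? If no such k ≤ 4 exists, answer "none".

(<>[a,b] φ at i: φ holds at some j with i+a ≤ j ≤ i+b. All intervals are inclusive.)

Scan j = 2,3,… for y:
  j=2: fails
  j=3: fails
  j=4: fails
  j=5: fails
  j=6: fails
No j in [2,6] satisfies it → none.

none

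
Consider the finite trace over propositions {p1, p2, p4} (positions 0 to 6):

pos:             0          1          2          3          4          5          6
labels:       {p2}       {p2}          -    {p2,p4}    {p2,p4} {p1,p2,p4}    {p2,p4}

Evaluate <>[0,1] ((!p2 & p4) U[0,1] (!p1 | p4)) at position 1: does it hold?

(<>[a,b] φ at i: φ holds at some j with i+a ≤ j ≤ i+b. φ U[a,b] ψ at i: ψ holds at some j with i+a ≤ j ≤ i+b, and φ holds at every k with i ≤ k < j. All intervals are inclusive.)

True

Check ((!p2 & p4) U[0,1] (!p1 | p4)) at each j in [1,2]:
  j=1: holds
  j=2: holds
Found at j=1 → formula holds.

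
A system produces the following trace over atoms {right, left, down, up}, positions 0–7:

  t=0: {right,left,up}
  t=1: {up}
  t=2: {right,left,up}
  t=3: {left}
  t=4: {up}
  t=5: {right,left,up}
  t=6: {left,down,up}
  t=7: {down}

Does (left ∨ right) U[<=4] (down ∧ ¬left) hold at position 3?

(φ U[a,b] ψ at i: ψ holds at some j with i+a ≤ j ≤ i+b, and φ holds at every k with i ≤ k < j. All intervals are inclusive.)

Need some j in [3,7] with (down ∧ ¬left), and (left ∨ right) at every k in [3,j-1].
  j=3: (down ∧ ¬left) false.
  j=4: (down ∧ ¬left) false.
  j=5: (down ∧ ¬left) false.
  j=6: (down ∧ ¬left) false.
  j=7: (down ∧ ¬left) holds, but (left ∨ right) fails at k=4 → not this j.
No j in the window works → until fails.

No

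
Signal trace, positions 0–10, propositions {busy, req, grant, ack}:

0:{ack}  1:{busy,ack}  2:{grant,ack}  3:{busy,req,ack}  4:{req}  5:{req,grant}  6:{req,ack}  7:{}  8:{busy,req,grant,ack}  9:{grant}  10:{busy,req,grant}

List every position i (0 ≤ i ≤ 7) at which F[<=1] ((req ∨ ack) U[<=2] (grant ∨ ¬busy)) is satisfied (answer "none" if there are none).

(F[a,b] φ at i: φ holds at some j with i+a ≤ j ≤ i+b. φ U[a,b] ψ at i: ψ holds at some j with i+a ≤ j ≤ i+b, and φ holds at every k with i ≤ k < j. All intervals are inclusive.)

Evaluate at each i in [0,7]:
  i=0: ✓ (witness j=0)
  i=1: ✓ (witness j=1)
  i=2: ✓ (witness j=2)
  i=3: ✓ (witness j=3)
  i=4: ✓ (witness j=4)
  i=5: ✓ (witness j=5)
  i=6: ✓ (witness j=6)
  i=7: ✓ (witness j=7)

0, 1, 2, 3, 4, 5, 6, 7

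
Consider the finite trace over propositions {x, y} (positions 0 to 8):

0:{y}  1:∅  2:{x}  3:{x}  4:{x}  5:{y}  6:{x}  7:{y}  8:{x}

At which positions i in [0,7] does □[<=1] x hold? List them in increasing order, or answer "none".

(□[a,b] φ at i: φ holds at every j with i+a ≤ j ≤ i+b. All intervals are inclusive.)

Evaluate at each i in [0,7]:
  i=0: ✗ (fails at j=0)
  i=1: ✗ (fails at j=1)
  i=2: ✓ (all of [2,3])
  i=3: ✓ (all of [3,4])
  i=4: ✗ (fails at j=5)
  i=5: ✗ (fails at j=5)
  i=6: ✗ (fails at j=7)
  i=7: ✗ (fails at j=7)

2, 3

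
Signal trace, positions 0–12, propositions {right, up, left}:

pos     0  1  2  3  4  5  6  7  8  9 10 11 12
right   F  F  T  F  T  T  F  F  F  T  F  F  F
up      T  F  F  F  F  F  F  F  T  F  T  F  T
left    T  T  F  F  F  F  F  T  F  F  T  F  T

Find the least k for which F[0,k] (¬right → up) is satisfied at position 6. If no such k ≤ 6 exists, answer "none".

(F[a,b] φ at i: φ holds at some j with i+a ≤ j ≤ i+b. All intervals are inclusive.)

Scan j = 6,7,… for (¬right → up):
  j=6: fails
  j=7: fails
  j=8: holds
First hit at j=8, so smallest k = 8-6 = 2.

2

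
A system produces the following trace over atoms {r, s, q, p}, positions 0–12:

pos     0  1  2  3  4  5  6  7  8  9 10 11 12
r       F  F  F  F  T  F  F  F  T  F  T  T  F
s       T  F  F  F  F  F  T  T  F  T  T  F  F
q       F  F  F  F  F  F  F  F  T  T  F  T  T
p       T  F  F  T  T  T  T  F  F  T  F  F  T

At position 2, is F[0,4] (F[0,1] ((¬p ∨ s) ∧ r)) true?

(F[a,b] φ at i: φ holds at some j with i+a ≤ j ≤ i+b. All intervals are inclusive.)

Check F[0,1] ((¬p ∨ s) ∧ r) at each j in [2,6]:
  j=2: fails (none in [2,3])
  j=3: fails (none in [3,4])
  j=4: fails (none in [4,5])
  j=5: fails (none in [5,6])
  j=6: fails (none in [6,7])
No position in the window satisfies it → formula fails.

No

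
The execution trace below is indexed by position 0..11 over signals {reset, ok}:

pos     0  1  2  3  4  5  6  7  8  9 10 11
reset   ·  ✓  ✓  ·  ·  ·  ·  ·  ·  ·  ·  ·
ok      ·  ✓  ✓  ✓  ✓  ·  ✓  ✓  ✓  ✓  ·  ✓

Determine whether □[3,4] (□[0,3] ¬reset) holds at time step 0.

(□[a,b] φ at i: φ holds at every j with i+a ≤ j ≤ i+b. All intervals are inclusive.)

Check □[0,3] ¬reset at every j in [3,4]:
  j=3: holds on [3,6]
  j=4: holds on [4,7]
All positions satisfy it → formula holds.

Holds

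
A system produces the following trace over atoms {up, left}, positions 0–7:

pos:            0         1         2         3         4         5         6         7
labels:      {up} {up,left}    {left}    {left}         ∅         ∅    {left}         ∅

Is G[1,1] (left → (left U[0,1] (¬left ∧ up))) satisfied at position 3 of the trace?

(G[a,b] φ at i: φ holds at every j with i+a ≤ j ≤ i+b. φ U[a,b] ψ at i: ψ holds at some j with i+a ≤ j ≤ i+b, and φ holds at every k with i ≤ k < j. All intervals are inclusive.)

Check (left → (left U[0,1] (¬left ∧ up))) at every j in [4,4]:
  j=4: antecedent false → ✓
All positions satisfy it → formula holds.

True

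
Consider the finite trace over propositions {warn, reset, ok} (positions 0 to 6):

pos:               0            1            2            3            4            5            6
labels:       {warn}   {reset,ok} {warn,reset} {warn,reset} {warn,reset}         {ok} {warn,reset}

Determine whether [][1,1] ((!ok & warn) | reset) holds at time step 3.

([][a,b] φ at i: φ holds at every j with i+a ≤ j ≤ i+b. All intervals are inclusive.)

Check ((!ok & warn) | reset) at every j in [4,4]:
  j=4: true
All positions satisfy it → formula holds.

True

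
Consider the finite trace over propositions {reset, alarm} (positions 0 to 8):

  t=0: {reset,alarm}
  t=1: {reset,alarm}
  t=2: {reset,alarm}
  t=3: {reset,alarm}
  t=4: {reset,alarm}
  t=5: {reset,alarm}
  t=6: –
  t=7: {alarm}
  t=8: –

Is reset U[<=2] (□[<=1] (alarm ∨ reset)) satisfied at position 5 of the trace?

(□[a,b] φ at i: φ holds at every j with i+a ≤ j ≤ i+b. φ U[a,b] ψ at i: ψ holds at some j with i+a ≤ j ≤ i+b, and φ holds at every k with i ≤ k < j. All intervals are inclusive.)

Does not hold

Need some j in [5,7] with □[<=1] (alarm ∨ reset), and reset at every k in [5,j-1].
  j=5: □[<=1] (alarm ∨ reset) — fails at 6.
  j=6: □[<=1] (alarm ∨ reset) — fails at 6.
  j=7: □[<=1] (alarm ∨ reset) — fails at 8.
No j in the window works → until fails.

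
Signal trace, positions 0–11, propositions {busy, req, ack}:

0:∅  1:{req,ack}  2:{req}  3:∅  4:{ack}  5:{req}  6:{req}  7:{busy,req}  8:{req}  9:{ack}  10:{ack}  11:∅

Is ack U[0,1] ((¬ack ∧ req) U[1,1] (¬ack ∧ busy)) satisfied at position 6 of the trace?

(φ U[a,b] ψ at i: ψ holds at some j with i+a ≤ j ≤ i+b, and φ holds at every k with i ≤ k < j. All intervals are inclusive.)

Need some j in [6,7] with ((¬ack ∧ req) U[1,1] (¬ack ∧ busy)), and ack at every k in [6,j-1].
  j=6: ((¬ack ∧ req) U[1,1] (¬ack ∧ busy)) holds; no prefix to check → satisfied.

True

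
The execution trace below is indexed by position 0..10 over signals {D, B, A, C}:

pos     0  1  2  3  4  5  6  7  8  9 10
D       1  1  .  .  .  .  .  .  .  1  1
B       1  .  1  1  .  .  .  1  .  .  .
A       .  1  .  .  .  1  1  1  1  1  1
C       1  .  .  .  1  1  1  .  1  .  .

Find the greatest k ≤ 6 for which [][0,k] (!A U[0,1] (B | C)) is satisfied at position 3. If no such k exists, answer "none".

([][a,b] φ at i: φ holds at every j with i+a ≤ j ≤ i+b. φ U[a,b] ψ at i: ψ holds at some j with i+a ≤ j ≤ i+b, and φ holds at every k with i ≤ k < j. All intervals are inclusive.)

(!A U[0,1] (B | C)) must hold from j=3 onward; find where it first fails.
  j=3: holds
  j=4: holds
  j=5: holds
  j=6: holds
  j=7: holds
  j=8: holds
  j=9: fails
Holds on [3,8], so largest k = 5.

5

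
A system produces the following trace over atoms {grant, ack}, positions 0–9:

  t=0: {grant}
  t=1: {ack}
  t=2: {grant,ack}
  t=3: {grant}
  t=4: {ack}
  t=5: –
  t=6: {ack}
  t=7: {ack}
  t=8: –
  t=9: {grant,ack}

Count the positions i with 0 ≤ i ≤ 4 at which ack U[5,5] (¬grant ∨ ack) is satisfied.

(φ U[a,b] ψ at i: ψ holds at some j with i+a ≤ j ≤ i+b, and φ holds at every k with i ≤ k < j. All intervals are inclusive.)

0

Evaluate at each i in [0,4]:
  i=0: ✗ (lhs fails at k=0 before rhs at j=5)
  i=1: ✗ (lhs fails at k=3 before rhs at j=6)
  i=2: ✗ (lhs fails at k=3 before rhs at j=7)
  i=3: ✗ (lhs fails at k=3 before rhs at j=8)
  i=4: ✗ (lhs fails at k=5 before rhs at j=9)
Positions where it holds: {} → 0.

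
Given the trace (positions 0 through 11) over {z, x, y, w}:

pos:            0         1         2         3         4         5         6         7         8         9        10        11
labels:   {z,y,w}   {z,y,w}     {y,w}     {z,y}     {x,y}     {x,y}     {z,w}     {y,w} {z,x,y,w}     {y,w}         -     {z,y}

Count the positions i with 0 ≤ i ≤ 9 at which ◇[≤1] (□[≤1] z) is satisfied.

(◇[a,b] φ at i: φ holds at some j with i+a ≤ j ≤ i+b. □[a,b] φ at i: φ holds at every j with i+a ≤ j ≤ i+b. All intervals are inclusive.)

Evaluate at each i in [0,9]:
  i=0: ✓ (witness j=0)
  i=1: ✗ (none in [1,2])
  i=2: ✗ (none in [2,3])
  i=3: ✗ (none in [3,4])
  i=4: ✗ (none in [4,5])
  i=5: ✗ (none in [5,6])
  i=6: ✗ (none in [6,7])
  i=7: ✗ (none in [7,8])
  i=8: ✗ (none in [8,9])
  i=9: ✗ (none in [9,10])
Positions where it holds: {0} → 1.

1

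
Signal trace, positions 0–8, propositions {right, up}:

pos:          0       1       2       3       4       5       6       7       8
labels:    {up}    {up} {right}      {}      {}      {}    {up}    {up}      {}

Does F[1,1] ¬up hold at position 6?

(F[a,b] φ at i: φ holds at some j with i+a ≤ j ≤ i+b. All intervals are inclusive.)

False

Check ¬up at each j in [7,7]:
  j=7: false
No position in the window satisfies it → formula fails.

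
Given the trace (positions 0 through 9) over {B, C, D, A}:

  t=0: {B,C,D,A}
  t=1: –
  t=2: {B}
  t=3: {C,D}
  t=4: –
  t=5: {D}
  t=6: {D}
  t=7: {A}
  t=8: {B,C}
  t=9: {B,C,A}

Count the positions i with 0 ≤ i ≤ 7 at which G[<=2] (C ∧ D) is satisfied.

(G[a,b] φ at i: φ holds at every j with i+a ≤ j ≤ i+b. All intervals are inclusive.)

0

Evaluate at each i in [0,7]:
  i=0: ✗ (fails at j=1)
  i=1: ✗ (fails at j=1)
  i=2: ✗ (fails at j=2)
  i=3: ✗ (fails at j=4)
  i=4: ✗ (fails at j=4)
  i=5: ✗ (fails at j=5)
  i=6: ✗ (fails at j=6)
  i=7: ✗ (fails at j=7)
Positions where it holds: {} → 0.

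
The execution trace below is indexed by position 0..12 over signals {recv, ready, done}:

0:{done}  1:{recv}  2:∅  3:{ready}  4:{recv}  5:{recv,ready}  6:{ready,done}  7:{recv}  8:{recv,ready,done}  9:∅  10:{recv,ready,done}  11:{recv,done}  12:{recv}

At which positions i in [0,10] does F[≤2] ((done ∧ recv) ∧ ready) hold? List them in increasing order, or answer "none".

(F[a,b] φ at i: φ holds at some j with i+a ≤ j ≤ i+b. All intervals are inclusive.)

Evaluate at each i in [0,10]:
  i=0: ✗ (none in [0,2])
  i=1: ✗ (none in [1,3])
  i=2: ✗ (none in [2,4])
  i=3: ✗ (none in [3,5])
  i=4: ✗ (none in [4,6])
  i=5: ✗ (none in [5,7])
  i=6: ✓ (witness j=8)
  i=7: ✓ (witness j=8)
  i=8: ✓ (witness j=8)
  i=9: ✓ (witness j=10)
  i=10: ✓ (witness j=10)

6, 7, 8, 9, 10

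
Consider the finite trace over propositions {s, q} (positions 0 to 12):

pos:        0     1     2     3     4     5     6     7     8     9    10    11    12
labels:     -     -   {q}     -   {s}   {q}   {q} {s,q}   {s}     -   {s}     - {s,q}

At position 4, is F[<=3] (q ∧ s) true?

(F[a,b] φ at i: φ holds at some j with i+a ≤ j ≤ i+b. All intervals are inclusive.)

Check (q ∧ s) at each j in [4,7]:
  j=4: false
  j=5: false
  j=6: false
  j=7: true
Found at j=7 → formula holds.

Holds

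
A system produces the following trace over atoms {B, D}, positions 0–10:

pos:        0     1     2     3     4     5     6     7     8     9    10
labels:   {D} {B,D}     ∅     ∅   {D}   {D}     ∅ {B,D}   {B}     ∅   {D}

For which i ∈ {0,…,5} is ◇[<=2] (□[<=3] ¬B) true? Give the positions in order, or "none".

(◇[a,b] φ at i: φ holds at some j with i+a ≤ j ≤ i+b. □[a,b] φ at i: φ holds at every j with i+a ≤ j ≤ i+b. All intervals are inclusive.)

Evaluate at each i in [0,5]:
  i=0: ✓ (witness j=2)
  i=1: ✓ (witness j=2)
  i=2: ✓ (witness j=2)
  i=3: ✓ (witness j=3)
  i=4: ✗ (none in [4,6])
  i=5: ✗ (none in [5,7])

0, 1, 2, 3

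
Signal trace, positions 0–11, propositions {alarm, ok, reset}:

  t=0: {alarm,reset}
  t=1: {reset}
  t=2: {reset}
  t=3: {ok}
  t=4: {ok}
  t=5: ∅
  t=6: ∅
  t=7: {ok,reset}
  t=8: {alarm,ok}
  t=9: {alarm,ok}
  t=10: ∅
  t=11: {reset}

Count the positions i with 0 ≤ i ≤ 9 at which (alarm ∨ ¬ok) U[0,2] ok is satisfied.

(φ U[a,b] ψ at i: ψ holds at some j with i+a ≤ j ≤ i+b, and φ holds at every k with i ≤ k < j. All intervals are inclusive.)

Evaluate at each i in [0,9]:
  i=0: ✗ (no rhs in [0,2])
  i=1: ✓ (rhs at j=3; lhs holds on [1,2])
  i=2: ✓ (rhs at j=3; lhs holds on [2,2])
  i=3: ✓ (rhs at j=3)
  i=4: ✓ (rhs at j=4)
  i=5: ✓ (rhs at j=7; lhs holds on [5,6])
  i=6: ✓ (rhs at j=7; lhs holds on [6,6])
  i=7: ✓ (rhs at j=7)
  i=8: ✓ (rhs at j=8)
  i=9: ✓ (rhs at j=9)
Positions where it holds: {1, 2, 3, 4, 5, 6, 7, 8, 9} → 9.

9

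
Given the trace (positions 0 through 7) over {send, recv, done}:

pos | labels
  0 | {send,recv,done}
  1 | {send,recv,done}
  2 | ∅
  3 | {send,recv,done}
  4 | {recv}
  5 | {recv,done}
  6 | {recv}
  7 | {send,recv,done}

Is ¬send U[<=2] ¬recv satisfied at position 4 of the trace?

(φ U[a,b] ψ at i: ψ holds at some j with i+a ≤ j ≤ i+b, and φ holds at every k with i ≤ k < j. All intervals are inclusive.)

Need some j in [4,6] with ¬recv, and ¬send at every k in [4,j-1].
  j=4: ¬recv false.
  j=5: ¬recv false.
  j=6: ¬recv false.
No j in the window works → until fails.

Does not hold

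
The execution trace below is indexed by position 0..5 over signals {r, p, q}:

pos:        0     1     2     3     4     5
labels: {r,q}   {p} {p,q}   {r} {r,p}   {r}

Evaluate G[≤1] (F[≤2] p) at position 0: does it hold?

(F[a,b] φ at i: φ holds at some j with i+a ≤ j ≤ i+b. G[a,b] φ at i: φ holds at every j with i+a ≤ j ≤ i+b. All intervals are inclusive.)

Holds

Check F[≤2] p at every j in [0,1]:
  j=0: holds (witness at 1)
  j=1: holds (witness at 1)
All positions satisfy it → formula holds.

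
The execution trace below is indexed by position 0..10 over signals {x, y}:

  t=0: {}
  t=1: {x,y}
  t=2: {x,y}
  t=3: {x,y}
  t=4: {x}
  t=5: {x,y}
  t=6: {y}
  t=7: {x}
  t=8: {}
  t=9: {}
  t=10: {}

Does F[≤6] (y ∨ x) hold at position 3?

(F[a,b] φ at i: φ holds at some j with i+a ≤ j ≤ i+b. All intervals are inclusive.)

Yes

Check (y ∨ x) at each j in [3,9]:
  j=3: true
  j=4: true
  j=5: true
  j=6: true
  j=7: true
  j=8: false
  j=9: false
Found at j=3 → formula holds.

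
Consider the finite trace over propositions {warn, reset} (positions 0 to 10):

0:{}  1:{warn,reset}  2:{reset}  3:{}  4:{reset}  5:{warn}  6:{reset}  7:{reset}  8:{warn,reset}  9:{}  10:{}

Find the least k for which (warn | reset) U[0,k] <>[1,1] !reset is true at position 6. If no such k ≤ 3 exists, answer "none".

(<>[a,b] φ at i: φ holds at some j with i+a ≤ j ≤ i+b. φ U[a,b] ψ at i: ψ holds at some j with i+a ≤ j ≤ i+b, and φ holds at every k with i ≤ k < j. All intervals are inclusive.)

Need earliest j ≥ 6 with <>[1,1] !reset, and (warn | reset) at every k in [6,j-1].
  j=6: rhs fails.
  j=7: rhs fails.
  j=8: rhs holds; lhs holds on [6,7]. k = 2.

2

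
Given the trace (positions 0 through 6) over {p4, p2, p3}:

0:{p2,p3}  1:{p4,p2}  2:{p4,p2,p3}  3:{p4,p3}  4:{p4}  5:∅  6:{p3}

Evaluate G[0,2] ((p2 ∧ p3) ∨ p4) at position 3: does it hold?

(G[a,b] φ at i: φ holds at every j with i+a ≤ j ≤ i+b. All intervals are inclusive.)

Check ((p2 ∧ p3) ∨ p4) at every j in [3,5]:
  j=3: true
  j=4: true
  j=5: false
Fails at j=5 → formula fails.

No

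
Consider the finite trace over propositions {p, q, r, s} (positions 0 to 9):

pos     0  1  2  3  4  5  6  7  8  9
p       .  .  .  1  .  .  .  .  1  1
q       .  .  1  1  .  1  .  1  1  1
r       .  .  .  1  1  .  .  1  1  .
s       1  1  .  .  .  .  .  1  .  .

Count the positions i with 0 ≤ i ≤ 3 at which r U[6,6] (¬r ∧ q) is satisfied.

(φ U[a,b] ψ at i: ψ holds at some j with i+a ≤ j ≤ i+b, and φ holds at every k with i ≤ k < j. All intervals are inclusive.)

0

Evaluate at each i in [0,3]:
  i=0: ✗ (no rhs in [6,6])
  i=1: ✗ (no rhs in [7,7])
  i=2: ✗ (no rhs in [8,8])
  i=3: ✗ (lhs fails at k=5 before rhs at j=9)
Positions where it holds: {} → 0.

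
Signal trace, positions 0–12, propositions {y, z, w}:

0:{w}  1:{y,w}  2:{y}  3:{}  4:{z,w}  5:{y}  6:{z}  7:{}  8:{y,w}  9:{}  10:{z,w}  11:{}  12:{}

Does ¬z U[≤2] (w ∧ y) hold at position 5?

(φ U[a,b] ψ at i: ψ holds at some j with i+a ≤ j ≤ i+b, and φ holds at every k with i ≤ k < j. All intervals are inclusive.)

Need some j in [5,7] with (w ∧ y), and ¬z at every k in [5,j-1].
  j=5: (w ∧ y) false.
  j=6: (w ∧ y) false.
  j=7: (w ∧ y) false.
No j in the window works → until fails.

False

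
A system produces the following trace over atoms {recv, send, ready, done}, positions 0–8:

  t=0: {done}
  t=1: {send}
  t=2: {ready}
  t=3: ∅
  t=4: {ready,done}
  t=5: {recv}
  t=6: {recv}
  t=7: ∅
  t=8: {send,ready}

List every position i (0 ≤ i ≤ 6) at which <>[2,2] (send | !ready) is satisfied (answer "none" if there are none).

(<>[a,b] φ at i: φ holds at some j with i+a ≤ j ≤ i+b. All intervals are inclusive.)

Evaluate at each i in [0,6]:
  i=0: ✗ (none in [2,2])
  i=1: ✓ (witness j=3)
  i=2: ✗ (none in [4,4])
  i=3: ✓ (witness j=5)
  i=4: ✓ (witness j=6)
  i=5: ✓ (witness j=7)
  i=6: ✓ (witness j=8)

1, 3, 4, 5, 6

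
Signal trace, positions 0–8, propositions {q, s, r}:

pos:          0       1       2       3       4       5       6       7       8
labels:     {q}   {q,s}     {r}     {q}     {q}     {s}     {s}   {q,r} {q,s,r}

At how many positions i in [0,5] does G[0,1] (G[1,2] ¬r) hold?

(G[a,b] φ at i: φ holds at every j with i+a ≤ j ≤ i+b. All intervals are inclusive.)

2

Evaluate at each i in [0,5]:
  i=0: ✗ (fails at j=0)
  i=1: ✗ (fails at j=1)
  i=2: ✓ (all of [2,3])
  i=3: ✓ (all of [3,4])
  i=4: ✗ (fails at j=5)
  i=5: ✗ (fails at j=5)
Positions where it holds: {2, 3} → 2.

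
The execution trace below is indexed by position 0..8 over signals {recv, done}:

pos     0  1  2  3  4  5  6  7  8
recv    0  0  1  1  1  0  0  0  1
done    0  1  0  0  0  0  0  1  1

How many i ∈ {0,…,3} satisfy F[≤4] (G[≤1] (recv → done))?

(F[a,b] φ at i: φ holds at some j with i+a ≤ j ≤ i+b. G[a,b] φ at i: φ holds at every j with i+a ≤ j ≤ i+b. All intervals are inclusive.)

Evaluate at each i in [0,3]:
  i=0: ✓ (witness j=0)
  i=1: ✓ (witness j=5)
  i=2: ✓ (witness j=5)
  i=3: ✓ (witness j=5)
Positions where it holds: {0, 1, 2, 3} → 4.

4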